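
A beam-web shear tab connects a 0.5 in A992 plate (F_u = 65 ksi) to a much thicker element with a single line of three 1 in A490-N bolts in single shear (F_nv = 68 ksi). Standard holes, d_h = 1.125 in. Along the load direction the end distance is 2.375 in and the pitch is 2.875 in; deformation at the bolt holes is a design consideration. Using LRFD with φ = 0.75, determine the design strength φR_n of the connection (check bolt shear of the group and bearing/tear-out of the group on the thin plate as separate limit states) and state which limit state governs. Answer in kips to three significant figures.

120 kips (bolt shear governs)

Bolt shear: A_b = π·1²/4 = 0.7854 in²; R_n = 68 × 0.7854 × 3 × 1 = 160.2 kips → 0.75 × 160.2 = 120 kips.
Bearing (1.2 l_c t F_u ≤ 2.4 d t F_u): upper limit = 2.4·1·0.5·65 = 78 kips.
  Edge l_c = 2.375 − 1.125/2 = 1.812 → r_n = 70.69 kips; interior l_c = 2.875 − 1.125 = 1.75 → r_n = 68.25 kips.
  R_n,bearing = 1·70.69 + 2·68.25 = 207.2 kips → 0.75 × 207.2 = 155 kips.
Bolt shear governs: 120 kips.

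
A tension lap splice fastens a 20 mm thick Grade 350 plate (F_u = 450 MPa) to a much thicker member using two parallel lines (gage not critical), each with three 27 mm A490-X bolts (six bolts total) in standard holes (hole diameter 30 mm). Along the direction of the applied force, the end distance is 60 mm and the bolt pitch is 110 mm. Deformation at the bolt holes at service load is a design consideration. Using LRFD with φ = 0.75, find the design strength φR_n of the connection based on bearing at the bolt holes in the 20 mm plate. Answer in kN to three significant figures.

2480 kN

Per bolt r_n = 1.2 l_c t F_u ≤ 2.4 d t F_u; upper limit = 2.4 × 27 × 20 × 450 / 1000 = 583.2 kN.
Edge bolt: l_c = 60 − 30/2 = 45 mm → 1.2 × 45 × 20 × 450 / 1000 = 486 → r_n = 486 kN.
Interior bolts: l_c = 110 − 30 = 80 mm → 1.2 × 80 × 20 × 450 / 1000 = 864 → r_n = 583.2 kN.
R_n = 2 × 486 + 4 × 583.2 = 3305 kN.
Design strength φR_n = 0.75 × 3305 = 2480 kN.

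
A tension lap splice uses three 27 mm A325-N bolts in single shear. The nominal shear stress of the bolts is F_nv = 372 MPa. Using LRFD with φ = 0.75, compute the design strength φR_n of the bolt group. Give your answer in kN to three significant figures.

A_b = π × 27² / 4 = 572.6 mm².
R_n = F_nv · A_b · n · n_s = 372 × 572.6 × 3 × 1 / 1000 = 639 kN.
Design strength φR_n = 0.75 × 639 = 479 kN.

479 kN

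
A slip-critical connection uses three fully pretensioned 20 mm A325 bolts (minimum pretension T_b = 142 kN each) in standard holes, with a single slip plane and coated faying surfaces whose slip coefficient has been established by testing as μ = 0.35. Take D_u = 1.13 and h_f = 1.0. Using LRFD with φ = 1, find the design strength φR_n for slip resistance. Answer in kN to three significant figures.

168 kN

R_n = μ · D_u · h_f · T_b · n_s · n_b = 0.35 × 1.13 × 1.0 × 142 × 1 × 3 = 168.5 kN.
Design strength φR_n = 1 × 168.5 = 168 kN.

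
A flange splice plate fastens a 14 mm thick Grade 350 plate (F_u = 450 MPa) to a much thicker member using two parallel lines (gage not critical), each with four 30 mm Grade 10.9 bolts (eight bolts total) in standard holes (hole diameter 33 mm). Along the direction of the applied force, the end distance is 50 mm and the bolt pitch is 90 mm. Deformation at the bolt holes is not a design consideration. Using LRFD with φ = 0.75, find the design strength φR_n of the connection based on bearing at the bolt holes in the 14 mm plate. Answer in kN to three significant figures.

2900 kN

Per bolt r_n = 1.5 l_c t F_u ≤ 3.0 d t F_u; upper limit = 3.0 × 30 × 14 × 450 / 1000 = 567 kN.
Edge bolt: l_c = 50 − 33/2 = 33.5 mm → 1.5 × 33.5 × 14 × 450 / 1000 = 316.6 → r_n = 316.6 kN.
Interior bolts: l_c = 90 − 33 = 57 mm → 1.5 × 57 × 14 × 450 / 1000 = 538.6 → r_n = 538.6 kN.
R_n = 2 × 316.6 + 6 × 538.6 = 3865 kN.
Design strength φR_n = 0.75 × 3865 = 2900 kN.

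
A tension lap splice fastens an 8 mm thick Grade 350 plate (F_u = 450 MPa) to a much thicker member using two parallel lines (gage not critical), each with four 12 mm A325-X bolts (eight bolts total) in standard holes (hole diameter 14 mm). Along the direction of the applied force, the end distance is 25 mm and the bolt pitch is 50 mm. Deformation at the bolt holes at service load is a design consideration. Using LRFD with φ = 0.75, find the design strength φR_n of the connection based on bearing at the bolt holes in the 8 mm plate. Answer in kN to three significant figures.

583 kN

Per bolt r_n = 1.2 l_c t F_u ≤ 2.4 d t F_u; upper limit = 2.4 × 12 × 8 × 450 / 1000 = 103.7 kN.
Edge bolt: l_c = 25 − 14/2 = 18 mm → 1.2 × 18 × 8 × 450 / 1000 = 77.76 → r_n = 77.76 kN.
Interior bolts: l_c = 50 − 14 = 36 mm → 1.2 × 36 × 8 × 450 / 1000 = 155.5 → r_n = 103.7 kN.
R_n = 2 × 77.76 + 6 × 103.7 = 777.6 kN.
Design strength φR_n = 0.75 × 777.6 = 583 kN.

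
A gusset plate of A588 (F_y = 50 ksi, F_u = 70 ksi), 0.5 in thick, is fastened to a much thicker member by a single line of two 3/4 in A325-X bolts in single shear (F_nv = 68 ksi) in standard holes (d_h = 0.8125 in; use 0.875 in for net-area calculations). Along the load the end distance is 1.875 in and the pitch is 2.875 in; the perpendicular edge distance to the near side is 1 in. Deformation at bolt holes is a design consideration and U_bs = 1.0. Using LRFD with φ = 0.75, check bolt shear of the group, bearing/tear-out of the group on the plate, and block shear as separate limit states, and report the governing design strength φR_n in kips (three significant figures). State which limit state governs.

Bolt shear: A_b = π·0.75²/4 = 0.4418 in²; R_n = 68 × 0.4418 × 2 × 1 = 60.08 kips → 0.75 × 60.08 = 45.1 kips.
Bearing: edge l_c = 1.469, r_n = 61.69 kips; interior l_c = 2.062, r_n = 63 kips; R_n = 61.69 + 1·63 = 124.7 kips → 93.5 kips.
Block shear: A_gv = 2.375, A_nv = 1.719, A_nt = 0.2812 in²; R_n = min(0.6F_uA_nv, 0.6F_yA_gv) + U_bs·F_u·A_nt = 90.94 kips → 68.2 kips.
Bolt shear governs: 45.1 kips.

45.1 kips (bolt shear governs)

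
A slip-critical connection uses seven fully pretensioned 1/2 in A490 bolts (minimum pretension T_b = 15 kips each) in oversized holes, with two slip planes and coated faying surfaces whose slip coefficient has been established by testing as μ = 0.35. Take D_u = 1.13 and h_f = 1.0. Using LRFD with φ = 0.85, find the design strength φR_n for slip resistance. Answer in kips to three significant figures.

R_n = μ · D_u · h_f · T_b · n_s · n_b = 0.35 × 1.13 × 1.0 × 15 × 2 × 7 = 83.05 kips.
Design strength φR_n = 0.85 × 83.05 = 70.6 kips.

70.6 kips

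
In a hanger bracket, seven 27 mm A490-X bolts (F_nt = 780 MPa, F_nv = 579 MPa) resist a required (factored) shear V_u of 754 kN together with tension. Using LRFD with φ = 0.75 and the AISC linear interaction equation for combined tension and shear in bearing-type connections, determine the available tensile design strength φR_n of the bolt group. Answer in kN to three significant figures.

2030 kN

A_b = π·27²/4 = 572.6 mm²; f_rv = 754 × 1000 / (7 × 572.6) = 188.1 MPa.
F'_nt = 1.3 F_nt − (F_nt / φF_nv) f_rv = 1.3·780 − (780/(0.75·579))·188.1 = 676.1 MPa, capped at F_nt → F'_nt = 676.1 MPa.
R_n = F'_nt · A_b · n = 676.1 × 572.6 × 7 / 1000 = 2710 kN.
Design strength φR_n = 0.75 × 2710 = 2030 kN.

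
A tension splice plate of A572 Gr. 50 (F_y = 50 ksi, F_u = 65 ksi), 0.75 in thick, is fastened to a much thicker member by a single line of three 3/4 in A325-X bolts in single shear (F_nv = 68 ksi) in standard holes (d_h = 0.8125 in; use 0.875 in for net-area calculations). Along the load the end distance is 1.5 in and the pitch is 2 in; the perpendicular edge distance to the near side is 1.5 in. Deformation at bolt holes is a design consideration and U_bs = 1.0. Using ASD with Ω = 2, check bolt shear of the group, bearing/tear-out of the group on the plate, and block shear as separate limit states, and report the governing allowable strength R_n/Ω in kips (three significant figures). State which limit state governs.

45.1 kips (bolt shear governs)

Bolt shear: A_b = π·0.75²/4 = 0.4418 in²; R_n = 68 × 0.4418 × 3 × 1 = 90.12 kips → 90.12 / 2 = 45.1 kips.
Bearing: edge l_c = 1.094, r_n = 63.98 kips; interior l_c = 1.188, r_n = 69.47 kips; R_n = 63.98 + 2·69.47 = 202.9 kips → 101 kips.
Block shear: A_gv = 4.125, A_nv = 2.484, A_nt = 0.7969 in²; R_n = min(0.6F_uA_nv, 0.6F_yA_gv) + U_bs·F_u·A_nt = 148.7 kips → 74.3 kips.
Bolt shear governs: 45.1 kips.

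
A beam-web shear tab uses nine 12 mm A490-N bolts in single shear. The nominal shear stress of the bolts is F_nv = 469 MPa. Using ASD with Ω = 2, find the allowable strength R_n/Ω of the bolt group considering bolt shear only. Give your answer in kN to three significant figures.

239 kN

A_b = π × 12² / 4 = 113.1 mm².
R_n = F_nv · A_b · n · n_s = 469 × 113.1 × 9 × 1 / 1000 = 477.4 kN.
Allowable strength R_n/Ω = 477.4 / 2 = 239 kN.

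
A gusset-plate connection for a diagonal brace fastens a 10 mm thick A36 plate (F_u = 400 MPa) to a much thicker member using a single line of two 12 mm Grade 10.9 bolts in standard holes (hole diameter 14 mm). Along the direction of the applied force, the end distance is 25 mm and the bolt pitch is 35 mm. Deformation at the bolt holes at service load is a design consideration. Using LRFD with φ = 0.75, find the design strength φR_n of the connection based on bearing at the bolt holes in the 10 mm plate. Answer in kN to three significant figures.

Per bolt r_n = 1.2 l_c t F_u ≤ 2.4 d t F_u; upper limit = 2.4 × 12 × 10 × 400 / 1000 = 115.2 kN.
Edge bolt: l_c = 25 − 14/2 = 18 mm → 1.2 × 18 × 10 × 400 / 1000 = 86.4 → r_n = 86.4 kN.
Interior bolts: l_c = 35 − 14 = 21 mm → 1.2 × 21 × 10 × 400 / 1000 = 100.8 → r_n = 100.8 kN.
R_n = 1 × 86.4 + 1 × 100.8 = 187.2 kN.
Design strength φR_n = 0.75 × 187.2 = 140 kN.

140 kN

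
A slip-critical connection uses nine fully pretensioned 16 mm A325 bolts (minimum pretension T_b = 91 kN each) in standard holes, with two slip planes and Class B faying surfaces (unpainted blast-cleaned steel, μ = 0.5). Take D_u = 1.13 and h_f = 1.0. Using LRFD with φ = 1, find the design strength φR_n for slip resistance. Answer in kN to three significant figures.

R_n = μ · D_u · h_f · T_b · n_s · n_b = 0.5 × 1.13 × 1.0 × 91 × 2 × 9 = 925.5 kN.
Design strength φR_n = 1 × 925.5 = 925 kN.

925 kN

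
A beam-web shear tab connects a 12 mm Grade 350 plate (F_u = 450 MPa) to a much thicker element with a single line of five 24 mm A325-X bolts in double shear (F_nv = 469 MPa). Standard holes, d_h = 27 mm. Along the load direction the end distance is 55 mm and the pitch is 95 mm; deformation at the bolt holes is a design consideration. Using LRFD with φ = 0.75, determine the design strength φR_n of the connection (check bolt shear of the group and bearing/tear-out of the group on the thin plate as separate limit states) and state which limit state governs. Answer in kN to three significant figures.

Bolt shear: A_b = π·24²/4 = 452.4 mm²; R_n = 469 × 452.4 × 5 × 2 / 1000 = 2122 kN → 0.75 × 2122 = 1590 kN.
Bearing (1.2 l_c t F_u ≤ 2.4 d t F_u): upper limit = 2.4·24·12·450 / 1000 = 311 kN.
  Edge l_c = 55 − 27/2 = 41.5 → r_n = 268.9 kN; interior l_c = 95 − 27 = 68 → r_n = 311 kN.
  R_n,bearing = 1·268.9 + 4·311 = 1513 kN → 0.75 × 1513 = 1130 kN.
Bearing governs: 1130 kN.

1130 kN (bearing governs)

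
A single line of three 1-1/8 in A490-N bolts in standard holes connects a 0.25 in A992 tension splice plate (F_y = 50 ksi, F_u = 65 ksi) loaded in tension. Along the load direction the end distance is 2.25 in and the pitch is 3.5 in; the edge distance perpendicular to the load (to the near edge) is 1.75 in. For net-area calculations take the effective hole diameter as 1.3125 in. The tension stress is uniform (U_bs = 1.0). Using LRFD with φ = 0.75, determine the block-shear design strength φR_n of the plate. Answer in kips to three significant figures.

57 kips

Shear plane L_v = 2.25 + 2·3.5 = 9.25 in; A_gv = 9.25 × 0.25 = 2.312 in².
A_nv = (9.25 − 2.5·1.3125) × 0.25 = 1.492 in².
A_nt = (1.75 − 0.5·1.3125) × 0.25 = 0.2734 in².
0.6 F_u A_nv = 58.2 kips; 0.6 F_y A_gv = 69.38 kips → shear rupture governs the shear term.
R_n = 58.2 + 1.0 × 65 × 0.2734 = 75.97 kips.
Design strength φR_n = 0.75 × 75.97 = 57 kips.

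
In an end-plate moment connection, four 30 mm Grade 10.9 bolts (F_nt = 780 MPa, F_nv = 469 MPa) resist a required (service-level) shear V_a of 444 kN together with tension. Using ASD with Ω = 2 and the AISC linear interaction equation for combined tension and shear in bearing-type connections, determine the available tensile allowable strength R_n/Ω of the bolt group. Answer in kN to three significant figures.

695 kN

A_b = π·30²/4 = 706.9 mm²; f_rv = 444 × 1000 / (4 × 706.9) = 157 MPa.
F'_nt = 1.3 F_nt − (Ω F_nt / F_nv) f_rv = 1.3·780 − (2·780/469)·157 = 491.7 MPa, capped at F_nt → F'_nt = 491.7 MPa.
R_n = F'_nt · A_b · n = 491.7 × 706.9 × 4 / 1000 = 1390 kN.
Allowable strength R_n/Ω = 1390 / 2 = 695 kN.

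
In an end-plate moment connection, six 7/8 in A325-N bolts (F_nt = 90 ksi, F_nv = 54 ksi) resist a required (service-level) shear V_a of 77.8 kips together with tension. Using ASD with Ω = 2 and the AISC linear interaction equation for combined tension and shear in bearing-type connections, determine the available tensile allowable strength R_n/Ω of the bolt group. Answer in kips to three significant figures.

81.4 kips

A_b = π·0.875²/4 = 0.6013 in²; f_rv = 77.8 / (6 × 0.6013) = 21.56 ksi.
F'_nt = 1.3 F_nt − (Ω F_nt / F_nv) f_rv = 1.3·90 − (2·90/54)·21.56 = 45.12 ksi, capped at F_nt → F'_nt = 45.12 ksi.
R_n = F'_nt · A_b · n = 45.12 × 0.6013 × 6 = 162.8 kips.
Allowable strength R_n/Ω = 162.8 / 2 = 81.4 kips.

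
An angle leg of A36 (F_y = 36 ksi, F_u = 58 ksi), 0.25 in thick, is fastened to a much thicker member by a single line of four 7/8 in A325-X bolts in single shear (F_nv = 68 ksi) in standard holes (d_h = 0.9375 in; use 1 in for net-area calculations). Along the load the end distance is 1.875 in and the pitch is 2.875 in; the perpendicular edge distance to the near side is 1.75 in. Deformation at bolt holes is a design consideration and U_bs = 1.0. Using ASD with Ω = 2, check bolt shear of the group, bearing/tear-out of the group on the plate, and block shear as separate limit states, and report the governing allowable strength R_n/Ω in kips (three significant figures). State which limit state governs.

37.4 kips (block shear governs)

Bolt shear: A_b = π·0.875²/4 = 0.6013 in²; R_n = 68 × 0.6013 × 4 × 1 = 163.6 kips → 163.6 / 2 = 81.8 kips.
Bearing: edge l_c = 1.406, r_n = 24.47 kips; interior l_c = 1.938, r_n = 30.45 kips; R_n = 24.47 + 3·30.45 = 115.8 kips → 57.9 kips.
Block shear: A_gv = 2.625, A_nv = 1.75, A_nt = 0.3125 in²; R_n = min(0.6F_uA_nv, 0.6F_yA_gv) + U_bs·F_u·A_nt = 74.82 kips → 37.4 kips.
Block shear governs: 37.4 kips.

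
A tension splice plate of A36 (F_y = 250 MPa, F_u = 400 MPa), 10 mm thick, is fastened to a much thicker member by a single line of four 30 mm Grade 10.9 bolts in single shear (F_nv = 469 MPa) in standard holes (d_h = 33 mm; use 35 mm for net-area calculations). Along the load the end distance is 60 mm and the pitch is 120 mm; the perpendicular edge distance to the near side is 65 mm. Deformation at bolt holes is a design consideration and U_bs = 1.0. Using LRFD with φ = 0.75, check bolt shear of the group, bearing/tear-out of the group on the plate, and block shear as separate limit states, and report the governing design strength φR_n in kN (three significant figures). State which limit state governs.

615 kN (block shear governs)

Bolt shear: A_b = π·30²/4 = 706.9 mm²; R_n = 469 × 706.9 × 4 × 1 / 1000 = 1326 kN → 0.75 × 1326 = 995 kN.
Bearing: edge l_c = 43.5, r_n = 208.8 kN; interior l_c = 87, r_n = 288 kN; R_n = 208.8 + 3·288 = 1073 kN → 805 kN.
Block shear: A_gv = 4200, A_nv = 2975, A_nt = 475 mm²; R_n = min(0.6F_uA_nv, 0.6F_yA_gv) + U_bs·F_u·A_nt = 820 kN → 615 kN.
Block shear governs: 615 kN.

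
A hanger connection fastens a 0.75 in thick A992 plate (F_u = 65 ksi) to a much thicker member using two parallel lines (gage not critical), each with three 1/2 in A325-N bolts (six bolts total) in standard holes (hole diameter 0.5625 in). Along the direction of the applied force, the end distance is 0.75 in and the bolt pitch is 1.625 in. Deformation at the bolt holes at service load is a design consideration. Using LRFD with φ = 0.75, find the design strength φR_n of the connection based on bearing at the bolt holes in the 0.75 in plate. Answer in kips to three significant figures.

Per bolt r_n = 1.2 l_c t F_u ≤ 2.4 d t F_u; upper limit = 2.4 × 0.5 × 0.75 × 65 = 58.5 kips.
Edge bolt: l_c = 0.75 − 0.5625/2 = 0.4688 in → 1.2 × 0.4688 × 0.75 × 65 = 27.42 → r_n = 27.42 kips.
Interior bolts: l_c = 1.625 − 0.5625 = 1.062 in → 1.2 × 1.062 × 0.75 × 65 = 62.16 → r_n = 58.5 kips.
R_n = 2 × 27.42 + 4 × 58.5 = 288.8 kips.
Design strength φR_n = 0.75 × 288.8 = 217 kips.

217 kips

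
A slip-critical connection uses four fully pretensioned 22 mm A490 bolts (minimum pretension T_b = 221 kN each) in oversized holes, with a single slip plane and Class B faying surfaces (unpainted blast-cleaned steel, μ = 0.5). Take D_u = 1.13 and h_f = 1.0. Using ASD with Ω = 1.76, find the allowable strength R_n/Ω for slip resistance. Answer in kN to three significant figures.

284 kN

R_n = μ · D_u · h_f · T_b · n_s · n_b = 0.5 × 1.13 × 1.0 × 221 × 1 × 4 = 499.5 kN.
Allowable strength R_n/Ω = 499.5 / 1.76 = 284 kN.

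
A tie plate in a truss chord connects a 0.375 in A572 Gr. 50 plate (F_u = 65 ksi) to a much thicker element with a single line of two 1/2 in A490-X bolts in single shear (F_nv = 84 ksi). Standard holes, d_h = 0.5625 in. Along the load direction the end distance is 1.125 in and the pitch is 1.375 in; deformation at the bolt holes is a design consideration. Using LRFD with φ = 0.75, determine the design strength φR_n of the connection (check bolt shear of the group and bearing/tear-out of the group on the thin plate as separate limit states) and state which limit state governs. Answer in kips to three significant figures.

24.7 kips (bolt shear governs)

Bolt shear: A_b = π·0.5²/4 = 0.1963 in²; R_n = 84 × 0.1963 × 2 × 1 = 32.99 kips → 0.75 × 32.99 = 24.7 kips.
Bearing (1.2 l_c t F_u ≤ 2.4 d t F_u): upper limit = 2.4·0.5·0.375·65 = 29.25 kips.
  Edge l_c = 1.125 − 0.5625/2 = 0.8438 → r_n = 24.68 kips; interior l_c = 1.375 − 0.5625 = 0.8125 → r_n = 23.77 kips.
  R_n,bearing = 1·24.68 + 1·23.77 = 48.45 kips → 0.75 × 48.45 = 36.3 kips.
Bolt shear governs: 24.7 kips.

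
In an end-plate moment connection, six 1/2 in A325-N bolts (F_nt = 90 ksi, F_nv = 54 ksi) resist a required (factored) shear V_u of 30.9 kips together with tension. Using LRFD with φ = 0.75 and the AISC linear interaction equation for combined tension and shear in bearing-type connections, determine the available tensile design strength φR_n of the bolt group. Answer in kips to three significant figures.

51.9 kips

A_b = π·0.5²/4 = 0.1963 in²; f_rv = 30.9 / (6 × 0.1963) = 26.23 ksi.
F'_nt = 1.3 F_nt − (F_nt / φF_nv) f_rv = 1.3·90 − (90/(0.75·54))·26.23 = 58.71 ksi, capped at F_nt → F'_nt = 58.71 ksi.
R_n = F'_nt · A_b · n = 58.71 × 0.1963 × 6 = 69.17 kips.
Design strength φR_n = 0.75 × 69.17 = 51.9 kips.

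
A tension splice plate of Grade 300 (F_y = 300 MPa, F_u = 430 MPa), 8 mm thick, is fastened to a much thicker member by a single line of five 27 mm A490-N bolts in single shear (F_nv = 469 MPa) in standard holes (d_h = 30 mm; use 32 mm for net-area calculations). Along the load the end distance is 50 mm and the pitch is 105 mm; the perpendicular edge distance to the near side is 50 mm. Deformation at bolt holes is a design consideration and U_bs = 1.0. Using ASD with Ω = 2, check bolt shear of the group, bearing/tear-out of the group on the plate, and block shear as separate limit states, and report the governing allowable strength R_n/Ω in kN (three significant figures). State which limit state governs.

Bolt shear: A_b = π·27²/4 = 572.6 mm²; R_n = 469 × 572.6 × 5 × 1 / 1000 = 1343 kN → 1343 / 2 = 671 kN.
Bearing: edge l_c = 35, r_n = 144.5 kN; interior l_c = 75, r_n = 222.9 kN; R_n = 144.5 + 4·222.9 = 1036 kN → 518 kN.
Block shear: A_gv = 3760, A_nv = 2608, A_nt = 272 mm²; R_n = min(0.6F_uA_nv, 0.6F_yA_gv) + U_bs·F_u·A_nt = 789.8 kN → 395 kN.
Block shear governs: 395 kN.

395 kN (block shear governs)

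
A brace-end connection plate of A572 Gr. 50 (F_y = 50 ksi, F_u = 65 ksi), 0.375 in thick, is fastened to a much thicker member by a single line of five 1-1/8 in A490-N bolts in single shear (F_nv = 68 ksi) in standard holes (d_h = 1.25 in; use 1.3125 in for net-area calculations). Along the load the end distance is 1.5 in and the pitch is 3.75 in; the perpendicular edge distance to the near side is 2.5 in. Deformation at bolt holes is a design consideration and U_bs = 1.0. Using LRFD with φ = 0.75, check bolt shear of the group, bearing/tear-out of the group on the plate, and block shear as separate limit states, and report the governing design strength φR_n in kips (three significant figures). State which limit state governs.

150 kips (block shear governs)

Bolt shear: A_b = π·1.125²/4 = 0.994 in²; R_n = 68 × 0.994 × 5 × 1 = 338 kips → 0.75 × 338 = 253 kips.
Bearing: edge l_c = 0.875, r_n = 25.59 kips; interior l_c = 2.5, r_n = 65.81 kips; R_n = 25.59 + 4·65.81 = 288.8 kips → 217 kips.
Block shear: A_gv = 6.188, A_nv = 3.973, A_nt = 0.6914 in²; R_n = min(0.6F_uA_nv, 0.6F_yA_gv) + U_bs·F_u·A_nt = 199.9 kips → 150 kips.
Block shear governs: 150 kips.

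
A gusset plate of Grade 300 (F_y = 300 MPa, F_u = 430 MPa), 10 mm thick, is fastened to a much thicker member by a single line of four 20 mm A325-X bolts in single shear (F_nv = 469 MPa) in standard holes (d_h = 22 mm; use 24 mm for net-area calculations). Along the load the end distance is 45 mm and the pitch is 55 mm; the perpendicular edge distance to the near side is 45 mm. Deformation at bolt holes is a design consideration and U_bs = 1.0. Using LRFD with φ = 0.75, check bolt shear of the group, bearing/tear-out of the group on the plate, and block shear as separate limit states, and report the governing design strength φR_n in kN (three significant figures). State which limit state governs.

Bolt shear: A_b = π·20²/4 = 314.2 mm²; R_n = 469 × 314.2 × 4 × 1 / 1000 = 589.4 kN → 0.75 × 589.4 = 442 kN.
Bearing: edge l_c = 34, r_n = 175.4 kN; interior l_c = 33, r_n = 170.3 kN; R_n = 175.4 + 3·170.3 = 686.3 kN → 515 kN.
Block shear: A_gv = 2100, A_nv = 1260, A_nt = 330 mm²; R_n = min(0.6F_uA_nv, 0.6F_yA_gv) + U_bs·F_u·A_nt = 467 kN → 350 kN.
Block shear governs: 350 kN.

350 kN (block shear governs)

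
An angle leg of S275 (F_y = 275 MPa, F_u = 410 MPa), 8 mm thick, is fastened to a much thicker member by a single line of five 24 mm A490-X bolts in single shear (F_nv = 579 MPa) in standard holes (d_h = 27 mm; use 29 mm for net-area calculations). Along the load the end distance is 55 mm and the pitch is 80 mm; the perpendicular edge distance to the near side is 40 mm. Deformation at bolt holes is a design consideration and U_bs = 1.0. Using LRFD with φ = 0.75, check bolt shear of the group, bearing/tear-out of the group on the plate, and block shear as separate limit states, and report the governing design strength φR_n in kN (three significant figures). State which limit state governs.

424 kN (block shear governs)

Bolt shear: A_b = π·24²/4 = 452.4 mm²; R_n = 579 × 452.4 × 5 × 1 / 1000 = 1310 kN → 0.75 × 1310 = 982 kN.
Bearing: edge l_c = 41.5, r_n = 163.3 kN; interior l_c = 53, r_n = 188.9 kN; R_n = 163.3 + 4·188.9 = 919.1 kN → 689 kN.
Block shear: A_gv = 3000, A_nv = 1956, A_nt = 204 mm²; R_n = min(0.6F_uA_nv, 0.6F_yA_gv) + U_bs·F_u·A_nt = 564.8 kN → 424 kN.
Block shear governs: 424 kN.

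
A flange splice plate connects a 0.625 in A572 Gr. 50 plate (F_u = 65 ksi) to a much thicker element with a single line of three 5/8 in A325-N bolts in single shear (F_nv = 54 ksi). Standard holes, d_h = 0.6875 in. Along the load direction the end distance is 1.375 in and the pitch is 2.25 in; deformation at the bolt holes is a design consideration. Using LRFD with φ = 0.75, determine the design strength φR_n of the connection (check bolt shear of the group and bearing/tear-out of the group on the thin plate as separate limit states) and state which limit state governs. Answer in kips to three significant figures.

37.3 kips (bolt shear governs)

Bolt shear: A_b = π·0.625²/4 = 0.3068 in²; R_n = 54 × 0.3068 × 3 × 1 = 49.7 kips → 0.75 × 49.7 = 37.3 kips.
Bearing (1.2 l_c t F_u ≤ 2.4 d t F_u): upper limit = 2.4·0.625·0.625·65 = 60.94 kips.
  Edge l_c = 1.375 − 0.6875/2 = 1.031 → r_n = 50.27 kips; interior l_c = 2.25 − 0.6875 = 1.562 → r_n = 60.94 kips.
  R_n,bearing = 1·50.27 + 2·60.94 = 172.1 kips → 0.75 × 172.1 = 129 kips.
Bolt shear governs: 37.3 kips.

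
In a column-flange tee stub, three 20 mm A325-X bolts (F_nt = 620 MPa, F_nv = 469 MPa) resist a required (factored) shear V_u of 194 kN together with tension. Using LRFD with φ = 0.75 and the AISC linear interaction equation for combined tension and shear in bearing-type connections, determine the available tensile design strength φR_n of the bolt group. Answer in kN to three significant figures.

A_b = π·20²/4 = 314.2 mm²; f_rv = 194 × 1000 / (3 × 314.2) = 205.8 MPa.
F'_nt = 1.3 F_nt − (F_nt / φF_nv) f_rv = 1.3·620 − (620/(0.75·469))·205.8 = 443.2 MPa, capped at F_nt → F'_nt = 443.2 MPa.
R_n = F'_nt · A_b · n = 443.2 × 314.2 × 3 / 1000 = 417.7 kN.
Design strength φR_n = 0.75 × 417.7 = 313 kN.

313 kN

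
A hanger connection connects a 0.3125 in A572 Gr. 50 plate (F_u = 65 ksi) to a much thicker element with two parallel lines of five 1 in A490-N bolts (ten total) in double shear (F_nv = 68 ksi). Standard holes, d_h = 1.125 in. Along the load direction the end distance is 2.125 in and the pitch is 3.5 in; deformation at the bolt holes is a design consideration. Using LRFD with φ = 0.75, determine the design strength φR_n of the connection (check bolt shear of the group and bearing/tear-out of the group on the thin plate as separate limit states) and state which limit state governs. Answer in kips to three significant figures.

Bolt shear: A_b = π·1²/4 = 0.7854 in²; R_n = 68 × 0.7854 × 10 × 2 = 1068 kips → 0.75 × 1068 = 801 kips.
Bearing (1.2 l_c t F_u ≤ 2.4 d t F_u): upper limit = 2.4·1·0.3125·65 = 48.75 kips.
  Edge l_c = 2.125 − 1.125/2 = 1.562 → r_n = 38.09 kips; interior l_c = 3.5 − 1.125 = 2.375 → r_n = 48.75 kips.
  R_n,bearing = 2·38.09 + 8·48.75 = 466.2 kips → 0.75 × 466.2 = 350 kips.
Bearing governs: 350 kips.

350 kips (bearing governs)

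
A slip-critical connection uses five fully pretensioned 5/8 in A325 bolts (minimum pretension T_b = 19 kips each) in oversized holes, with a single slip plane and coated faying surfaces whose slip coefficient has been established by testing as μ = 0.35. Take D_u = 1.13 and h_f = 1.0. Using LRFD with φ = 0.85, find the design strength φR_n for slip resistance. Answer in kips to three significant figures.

R_n = μ · D_u · h_f · T_b · n_s · n_b = 0.35 × 1.13 × 1.0 × 19 × 1 × 5 = 37.57 kips.
Design strength φR_n = 0.85 × 37.57 = 31.9 kips.

31.9 kips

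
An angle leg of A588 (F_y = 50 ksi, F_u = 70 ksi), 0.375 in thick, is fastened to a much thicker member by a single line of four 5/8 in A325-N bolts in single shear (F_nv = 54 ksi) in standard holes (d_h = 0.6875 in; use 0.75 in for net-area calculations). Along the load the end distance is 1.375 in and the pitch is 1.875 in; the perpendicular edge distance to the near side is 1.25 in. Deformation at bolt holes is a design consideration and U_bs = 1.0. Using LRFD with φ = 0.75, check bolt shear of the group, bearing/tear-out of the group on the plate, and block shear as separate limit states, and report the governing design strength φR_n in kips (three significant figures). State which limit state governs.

Bolt shear: A_b = π·0.625²/4 = 0.3068 in²; R_n = 54 × 0.3068 × 4 × 1 = 66.27 kips → 0.75 × 66.27 = 49.7 kips.
Bearing: edge l_c = 1.031, r_n = 32.48 kips; interior l_c = 1.188, r_n = 37.41 kips; R_n = 32.48 + 3·37.41 = 144.7 kips → 109 kips.
Block shear: A_gv = 2.625, A_nv = 1.641, A_nt = 0.3281 in²; R_n = min(0.6F_uA_nv, 0.6F_yA_gv) + U_bs·F_u·A_nt = 91.88 kips → 68.9 kips.
Bolt shear governs: 49.7 kips.

49.7 kips (bolt shear governs)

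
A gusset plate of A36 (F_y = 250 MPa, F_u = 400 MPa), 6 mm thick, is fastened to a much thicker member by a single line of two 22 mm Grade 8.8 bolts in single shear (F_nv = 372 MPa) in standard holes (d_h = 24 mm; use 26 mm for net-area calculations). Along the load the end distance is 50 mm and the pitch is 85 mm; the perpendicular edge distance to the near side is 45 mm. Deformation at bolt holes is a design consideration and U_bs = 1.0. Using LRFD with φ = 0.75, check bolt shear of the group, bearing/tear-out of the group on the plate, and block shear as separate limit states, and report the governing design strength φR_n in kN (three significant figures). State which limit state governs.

149 kN (block shear governs)

Bolt shear: A_b = π·22²/4 = 380.1 mm²; R_n = 372 × 380.1 × 2 × 1 / 1000 = 282.8 kN → 0.75 × 282.8 = 212 kN.
Bearing: edge l_c = 38, r_n = 109.4 kN; interior l_c = 61, r_n = 126.7 kN; R_n = 109.4 + 1·126.7 = 236.2 kN → 177 kN.
Block shear: A_gv = 810, A_nv = 576, A_nt = 192 mm²; R_n = min(0.6F_uA_nv, 0.6F_yA_gv) + U_bs·F_u·A_nt = 198.3 kN → 149 kN.
Block shear governs: 149 kN.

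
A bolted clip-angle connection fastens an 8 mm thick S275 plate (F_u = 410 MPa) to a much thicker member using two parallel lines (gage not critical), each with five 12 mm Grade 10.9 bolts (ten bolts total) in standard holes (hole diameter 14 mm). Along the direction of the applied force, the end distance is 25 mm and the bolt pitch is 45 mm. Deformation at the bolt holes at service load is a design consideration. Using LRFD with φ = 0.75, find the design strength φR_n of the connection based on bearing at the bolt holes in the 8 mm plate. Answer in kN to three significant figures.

673 kN

Per bolt r_n = 1.2 l_c t F_u ≤ 2.4 d t F_u; upper limit = 2.4 × 12 × 8 × 410 / 1000 = 94.46 kN.
Edge bolt: l_c = 25 − 14/2 = 18 mm → 1.2 × 18 × 8 × 410 / 1000 = 70.85 → r_n = 70.85 kN.
Interior bolts: l_c = 45 − 14 = 31 mm → 1.2 × 31 × 8 × 410 / 1000 = 122 → r_n = 94.46 kN.
R_n = 2 × 70.85 + 8 × 94.46 = 897.4 kN.
Design strength φR_n = 0.75 × 897.4 = 673 kN.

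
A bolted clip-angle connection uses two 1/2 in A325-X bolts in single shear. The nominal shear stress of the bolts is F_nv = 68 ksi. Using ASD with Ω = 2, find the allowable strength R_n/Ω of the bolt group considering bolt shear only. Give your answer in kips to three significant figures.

13.4 kips

A_b = π × 0.5² / 4 = 0.1963 in².
R_n = F_nv · A_b · n · n_s = 68 × 0.1963 × 2 × 1 = 26.7 kips.
Allowable strength R_n/Ω = 26.7 / 2 = 13.4 kips.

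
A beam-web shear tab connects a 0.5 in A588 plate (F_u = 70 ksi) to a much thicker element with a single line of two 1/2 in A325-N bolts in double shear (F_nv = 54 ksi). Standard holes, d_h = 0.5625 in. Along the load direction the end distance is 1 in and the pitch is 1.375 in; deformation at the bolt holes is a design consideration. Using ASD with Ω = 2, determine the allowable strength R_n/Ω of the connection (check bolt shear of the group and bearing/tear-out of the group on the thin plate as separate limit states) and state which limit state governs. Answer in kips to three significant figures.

Bolt shear: A_b = π·0.5²/4 = 0.1963 in²; R_n = 54 × 0.1963 × 2 × 2 = 42.41 kips → 42.41 / 2 = 21.2 kips.
Bearing (1.2 l_c t F_u ≤ 2.4 d t F_u): upper limit = 2.4·0.5·0.5·70 = 42 kips.
  Edge l_c = 1 − 0.5625/2 = 0.7188 → r_n = 30.19 kips; interior l_c = 1.375 − 0.5625 = 0.8125 → r_n = 34.12 kips.
  R_n,bearing = 1·30.19 + 1·34.12 = 64.31 kips → 64.31 / 2 = 32.2 kips.
Bolt shear governs: 21.2 kips.

21.2 kips (bolt shear governs)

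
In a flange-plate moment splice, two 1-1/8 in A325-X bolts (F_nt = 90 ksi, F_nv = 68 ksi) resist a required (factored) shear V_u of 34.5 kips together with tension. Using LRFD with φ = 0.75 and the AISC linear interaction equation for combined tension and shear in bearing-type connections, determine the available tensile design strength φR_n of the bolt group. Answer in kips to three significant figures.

A_b = π·1.125²/4 = 0.994 in²; f_rv = 34.5 / (2 × 0.994) = 17.35 ksi.
F'_nt = 1.3 F_nt − (F_nt / φF_nv) f_rv = 1.3·90 − (90/(0.75·68))·17.35 = 86.38 ksi, capped at F_nt → F'_nt = 86.38 ksi.
R_n = F'_nt · A_b · n = 86.38 × 0.994 × 2 = 171.7 kips.
Design strength φR_n = 0.75 × 171.7 = 129 kips.

129 kips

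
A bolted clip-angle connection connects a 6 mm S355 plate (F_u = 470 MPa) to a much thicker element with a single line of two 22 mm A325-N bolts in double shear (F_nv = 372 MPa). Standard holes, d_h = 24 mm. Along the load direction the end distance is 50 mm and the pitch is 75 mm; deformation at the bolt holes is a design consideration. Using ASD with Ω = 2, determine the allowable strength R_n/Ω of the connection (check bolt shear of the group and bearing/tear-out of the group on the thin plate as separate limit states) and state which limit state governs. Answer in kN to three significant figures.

139 kN (bearing governs)

Bolt shear: A_b = π·22²/4 = 380.1 mm²; R_n = 372 × 380.1 × 2 × 2 / 1000 = 565.6 kN → 565.6 / 2 = 283 kN.
Bearing (1.2 l_c t F_u ≤ 2.4 d t F_u): upper limit = 2.4·22·6·470 / 1000 = 148.9 kN.
  Edge l_c = 50 − 24/2 = 38 → r_n = 128.6 kN; interior l_c = 75 − 24 = 51 → r_n = 148.9 kN.
  R_n,bearing = 1·128.6 + 1·148.9 = 277.5 kN → 277.5 / 2 = 139 kN.
Bearing governs: 139 kN.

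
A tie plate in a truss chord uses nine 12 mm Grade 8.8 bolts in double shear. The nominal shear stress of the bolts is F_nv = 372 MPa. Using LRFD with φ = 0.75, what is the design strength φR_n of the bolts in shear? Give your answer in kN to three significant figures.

A_b = π × 12² / 4 = 113.1 mm².
R_n = F_nv · A_b · n · n_s = 372 × 113.1 × 9 × 2 / 1000 = 757.3 kN.
Design strength φR_n = 0.75 × 757.3 = 568 kN.

568 kN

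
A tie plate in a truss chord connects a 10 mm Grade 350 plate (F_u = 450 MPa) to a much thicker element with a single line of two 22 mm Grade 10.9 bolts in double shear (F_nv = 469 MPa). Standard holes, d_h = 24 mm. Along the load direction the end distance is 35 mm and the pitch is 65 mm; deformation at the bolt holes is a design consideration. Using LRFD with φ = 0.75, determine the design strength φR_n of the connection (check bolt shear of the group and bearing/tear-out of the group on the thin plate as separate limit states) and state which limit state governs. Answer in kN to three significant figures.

259 kN (bearing governs)

Bolt shear: A_b = π·22²/4 = 380.1 mm²; R_n = 469 × 380.1 × 2 × 2 / 1000 = 713.1 kN → 0.75 × 713.1 = 535 kN.
Bearing (1.2 l_c t F_u ≤ 2.4 d t F_u): upper limit = 2.4·22·10·450 / 1000 = 237.6 kN.
  Edge l_c = 35 − 24/2 = 23 → r_n = 124.2 kN; interior l_c = 65 − 24 = 41 → r_n = 221.4 kN.
  R_n,bearing = 1·124.2 + 1·221.4 = 345.6 kN → 0.75 × 345.6 = 259 kN.
Bearing governs: 259 kN.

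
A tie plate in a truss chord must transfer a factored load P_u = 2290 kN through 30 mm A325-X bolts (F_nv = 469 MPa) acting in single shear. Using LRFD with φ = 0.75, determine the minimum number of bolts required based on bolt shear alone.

A_b = π·30²/4 = 706.9 mm².
Per-bolt design strength φR_n = 0.75 × 469 × 706.9 × 1 / 1000 = 248.6 kN.
n ≥ 2290 / 248.6 = 9.21 → use 10 bolts.

10 bolts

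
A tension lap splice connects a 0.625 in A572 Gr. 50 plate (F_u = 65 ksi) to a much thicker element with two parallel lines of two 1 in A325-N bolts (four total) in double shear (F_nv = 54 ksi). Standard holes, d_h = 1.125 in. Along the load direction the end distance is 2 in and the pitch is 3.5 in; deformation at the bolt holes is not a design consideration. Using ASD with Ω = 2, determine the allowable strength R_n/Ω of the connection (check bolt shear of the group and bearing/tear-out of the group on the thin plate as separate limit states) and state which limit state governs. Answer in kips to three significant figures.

170 kips (bolt shear governs)

Bolt shear: A_b = π·1²/4 = 0.7854 in²; R_n = 54 × 0.7854 × 4 × 2 = 339.3 kips → 339.3 / 2 = 170 kips.
Bearing (1.5 l_c t F_u ≤ 3.0 d t F_u): upper limit = 3.0·1·0.625·65 = 121.9 kips.
  Edge l_c = 2 − 1.125/2 = 1.438 → r_n = 87.6 kips; interior l_c = 3.5 − 1.125 = 2.375 → r_n = 121.9 kips.
  R_n,bearing = 2·87.6 + 2·121.9 = 418.9 kips → 418.9 / 2 = 209 kips.
Bolt shear governs: 170 kips.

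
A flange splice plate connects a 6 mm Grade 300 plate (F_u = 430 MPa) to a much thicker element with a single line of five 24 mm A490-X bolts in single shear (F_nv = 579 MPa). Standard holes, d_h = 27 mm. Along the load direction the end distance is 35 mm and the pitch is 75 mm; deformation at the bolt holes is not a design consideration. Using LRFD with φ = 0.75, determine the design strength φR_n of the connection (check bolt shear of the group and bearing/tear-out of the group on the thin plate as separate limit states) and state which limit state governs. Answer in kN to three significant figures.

620 kN (bearing governs)

Bolt shear: A_b = π·24²/4 = 452.4 mm²; R_n = 579 × 452.4 × 5 × 1 / 1000 = 1310 kN → 0.75 × 1310 = 982 kN.
Bearing (1.5 l_c t F_u ≤ 3.0 d t F_u): upper limit = 3.0·24·6·430 / 1000 = 185.8 kN.
  Edge l_c = 35 − 27/2 = 21.5 → r_n = 83.2 kN; interior l_c = 75 − 27 = 48 → r_n = 185.8 kN.
  R_n,bearing = 1·83.2 + 4·185.8 = 826.2 kN → 0.75 × 826.2 = 620 kN.
Bearing governs: 620 kN.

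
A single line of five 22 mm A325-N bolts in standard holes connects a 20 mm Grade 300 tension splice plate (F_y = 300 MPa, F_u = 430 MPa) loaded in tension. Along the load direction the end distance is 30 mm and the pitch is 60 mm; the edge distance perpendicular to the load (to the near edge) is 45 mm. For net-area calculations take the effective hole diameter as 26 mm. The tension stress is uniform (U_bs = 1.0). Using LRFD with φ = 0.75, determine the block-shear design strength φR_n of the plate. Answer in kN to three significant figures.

799 kN

Shear plane L_v = 30 + 4·60 = 270 mm; A_gv = 270 × 20 = 5400 mm².
A_nv = (270 − 4.5·26) × 20 = 3060 mm².
A_nt = (45 − 0.5·26) × 20 = 640 mm².
0.6 F_u A_nv = 789.5 kN; 0.6 F_y A_gv = 972 kN → shear rupture governs the shear term.
R_n = 789.5 + 1.0 × 430 × 640 / 1000 = 1065 kN.
Design strength φR_n = 0.75 × 1065 = 799 kN.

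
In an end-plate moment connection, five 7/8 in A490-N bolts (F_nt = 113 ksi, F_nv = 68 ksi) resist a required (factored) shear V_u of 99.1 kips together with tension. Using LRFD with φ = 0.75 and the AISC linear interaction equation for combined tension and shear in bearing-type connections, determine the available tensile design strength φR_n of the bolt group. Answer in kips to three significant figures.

A_b = π·0.875²/4 = 0.6013 in²; f_rv = 99.1 / (5 × 0.6013) = 32.96 ksi.
F'_nt = 1.3 F_nt − (F_nt / φF_nv) f_rv = 1.3·113 − (113/(0.75·68))·32.96 = 73.87 ksi, capped at F_nt → F'_nt = 73.87 ksi.
R_n = F'_nt · A_b · n = 73.87 × 0.6013 × 5 = 222.1 kips.
Design strength φR_n = 0.75 × 222.1 = 167 kips.

167 kips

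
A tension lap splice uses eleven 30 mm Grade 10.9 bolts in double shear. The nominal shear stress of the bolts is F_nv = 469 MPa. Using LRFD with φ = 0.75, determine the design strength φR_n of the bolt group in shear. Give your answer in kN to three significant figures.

A_b = π × 30² / 4 = 706.9 mm².
R_n = F_nv · A_b · n · n_s = 469 × 706.9 × 11 × 2 / 1000 = 7293 kN.
Design strength φR_n = 0.75 × 7293 = 5470 kN.

5470 kN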